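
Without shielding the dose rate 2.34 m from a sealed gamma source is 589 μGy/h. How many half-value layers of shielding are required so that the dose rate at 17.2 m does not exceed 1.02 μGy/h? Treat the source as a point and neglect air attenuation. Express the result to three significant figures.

3.42 half-value layers

At 17.2 m, distance alone gives (2.34/17.2)² = 0.01851, so 589 × 0.01851 = 10.90 μGy/h.
Further attenuation needed: 10.90/1.02 = 10.69.
n = log₂(10.69) = 3.418 half-value layers.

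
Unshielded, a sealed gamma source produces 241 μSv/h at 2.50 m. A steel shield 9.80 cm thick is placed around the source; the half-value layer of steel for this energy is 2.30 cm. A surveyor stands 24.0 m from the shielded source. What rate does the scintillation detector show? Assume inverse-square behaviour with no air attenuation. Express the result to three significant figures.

0.136 μSv/h

Distance alone: (2.50/24.0)² = 0.01085, so 241 × 0.01085 = 2.615 μSv/h.
Shield: 9.80/2.30 = 4.261 half-value layers → attenuation 2^(−4.261) = 0.05216.
Combined: 2.615 × 0.05216 = 0.1364 μSv/h.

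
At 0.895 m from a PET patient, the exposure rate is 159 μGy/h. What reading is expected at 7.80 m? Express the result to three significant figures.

2.09 μGy/h

Intensity scales as (d₁/d₂)², so the rate at 7.80 m is
(0.895/7.80)² = 0.01317, so 159 × 0.01317 = 2.094 μGy/h.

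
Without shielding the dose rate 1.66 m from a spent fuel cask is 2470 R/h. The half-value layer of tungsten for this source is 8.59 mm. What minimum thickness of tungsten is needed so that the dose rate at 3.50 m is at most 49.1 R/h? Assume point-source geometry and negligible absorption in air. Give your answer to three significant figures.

At 3.50 m, distance alone gives 2470 × (1.66/3.50)² = 2470 × 0.2249 = 555.5 R/h.
Further attenuation needed: 555.5/49.1 = 11.31.
n = log₂(11.31) = 3.500 half-value layers.
Thickness = 3.500 × 8.59 mm = 30.06 mm.

30.1 mm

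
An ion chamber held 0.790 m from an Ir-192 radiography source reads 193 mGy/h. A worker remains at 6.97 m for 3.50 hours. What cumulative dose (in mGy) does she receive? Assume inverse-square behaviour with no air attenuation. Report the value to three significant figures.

Using I₁d₁² = I₂d₂², rate at 6.97 m:
(0.790/6.97)² = 0.01285, so 193 × 0.01285 = 2.480 mGy/h.
Dose = rate × time = 2.480 mGy/h × 3.500 h = 8.680 mGy.

8.68 mGy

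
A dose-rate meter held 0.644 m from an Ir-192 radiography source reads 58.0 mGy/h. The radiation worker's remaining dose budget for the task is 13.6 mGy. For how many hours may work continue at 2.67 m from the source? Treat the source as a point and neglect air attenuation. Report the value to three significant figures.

4.03 h

Since intensity falls as 1/r², rate at 2.67 m:
58.0 × (0.644/2.67)² = 58.0 × 0.05818 = 3.374 mGy/h.
Stay time = 13.6 mGy ÷ 3.374 mGy/h = 4.031 h.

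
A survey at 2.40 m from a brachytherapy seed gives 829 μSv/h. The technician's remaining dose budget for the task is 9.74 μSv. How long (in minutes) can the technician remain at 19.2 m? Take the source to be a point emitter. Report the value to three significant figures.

Intensity scales as (d₁/d₂)², so rate at 19.2 m:
829 × (2.40/19.2)² = 829 × 0.01562 = 12.95 μSv/h.
Stay time = 9.74 μSv ÷ 12.95 μSv/h = 0.7521 h = 45.13 min.

45.1 min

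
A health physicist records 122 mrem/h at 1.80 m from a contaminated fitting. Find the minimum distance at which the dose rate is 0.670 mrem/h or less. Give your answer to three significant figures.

24.3 m

Applying the 1/r² law, d₂ = d₁·√(I₁/I₂).
I₁/I₂ = 122/0.670 = 182.1, so d₂ = 1.80 × √182.1 = 24.29 m.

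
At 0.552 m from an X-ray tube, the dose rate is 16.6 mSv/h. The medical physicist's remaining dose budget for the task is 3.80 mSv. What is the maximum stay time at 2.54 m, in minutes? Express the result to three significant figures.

291 min

Using I₁d₁² = I₂d₂², rate at 2.54 m:
(0.552/2.54)² = 0.04723, so 16.6 × 0.04723 = 0.7840 mSv/h.
Stay time = 3.80 mSv ÷ 0.7840 mSv/h = 4.847 h = 290.8 min.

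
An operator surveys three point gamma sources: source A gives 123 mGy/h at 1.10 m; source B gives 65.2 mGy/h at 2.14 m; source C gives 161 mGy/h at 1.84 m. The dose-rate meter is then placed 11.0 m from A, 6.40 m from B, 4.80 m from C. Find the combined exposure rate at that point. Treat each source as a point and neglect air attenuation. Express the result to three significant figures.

Each source contributes Iᵢ·(dᵢ/rᵢ)²; contributions add.
A: 123 × (1.10/11.0)² = 1.230 mGy/h
B: 65.2 × (2.14/6.40)² = 7.290 mGy/h
C: 161 × (1.84/4.80)² = 23.66 mGy/h
Total = 1.230 + 7.290 + 23.66 = 32.18 mGy/h.

32.2 mGy/h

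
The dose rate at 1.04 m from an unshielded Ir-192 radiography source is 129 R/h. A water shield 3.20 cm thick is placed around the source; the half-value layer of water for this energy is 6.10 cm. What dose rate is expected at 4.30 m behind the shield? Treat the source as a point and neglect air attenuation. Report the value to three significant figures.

5.25 R/h

Distance alone: (1.04/4.30)² = 0.05850, so 129 × 0.05850 = 7.547 R/h.
Shield: 3.20/6.10 = 0.5246 half-value layers → attenuation 2^(−0.5246) = 0.6952.
Combined: 7.547 × 0.6952 = 5.247 R/h.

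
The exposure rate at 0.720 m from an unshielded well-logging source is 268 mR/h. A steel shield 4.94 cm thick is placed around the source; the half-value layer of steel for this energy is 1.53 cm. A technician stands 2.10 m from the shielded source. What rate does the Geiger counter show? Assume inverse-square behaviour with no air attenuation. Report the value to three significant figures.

3.36 mR/h

Distance alone: 268 × (0.720/2.10)² = 268 × 0.1176 = 31.52 mR/h.
Shield: 4.94/1.53 = 3.229 half-value layers → attenuation 2^(−3.229) = 0.1067.
Combined: 31.52 × 0.1067 = 3.363 mR/h.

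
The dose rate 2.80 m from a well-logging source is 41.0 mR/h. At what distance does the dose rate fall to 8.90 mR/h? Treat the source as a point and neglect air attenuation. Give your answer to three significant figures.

Applying the 1/r² law, d₂ = d₁·√(I₁/I₂).
I₁/I₂ = 41.0/8.90 = 4.607, so d₂ = 2.80 × √4.607 = 6.010 m.

6.01 m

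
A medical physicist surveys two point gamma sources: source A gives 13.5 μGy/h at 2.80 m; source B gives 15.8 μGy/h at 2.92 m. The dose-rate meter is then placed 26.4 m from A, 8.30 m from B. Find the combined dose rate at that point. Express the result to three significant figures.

2.11 μGy/h

Each source contributes Iᵢ·(dᵢ/rᵢ)²; contributions add.
A: 13.5 × (2.80/26.4)² = 0.1519 μGy/h
B: 15.8 × (2.92/8.30)² = 1.956 μGy/h
Total = 0.1519 + 1.956 = 2.108 μGy/h.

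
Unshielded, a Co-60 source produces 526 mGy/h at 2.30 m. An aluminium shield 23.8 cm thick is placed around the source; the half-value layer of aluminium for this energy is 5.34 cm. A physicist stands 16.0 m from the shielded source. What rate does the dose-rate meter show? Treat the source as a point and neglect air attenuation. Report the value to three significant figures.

Distance alone: 526 × (2.30/16.0)² = 526 × 0.02066 = 10.87 mGy/h.
Shield: 23.8/5.34 = 4.457 half-value layers → attenuation 2^(−4.457) = 0.04553.
Combined: 10.87 × 0.04553 = 0.4949 mGy/h.

0.495 mGy/h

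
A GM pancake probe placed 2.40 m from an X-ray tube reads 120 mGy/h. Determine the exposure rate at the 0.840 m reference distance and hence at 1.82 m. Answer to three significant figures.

980 mGy/h; 209 mGy/h

Using I₁d₁² = I₂d₂²,
At 0.840 m: 120 × (2.40/0.840)² = 120 × 8.163 = 979.6 mGy/h
At 1.82 m: (0.840/1.82)² = 0.2130, so 979.6 × 0.2130 = 208.7 mGy/h.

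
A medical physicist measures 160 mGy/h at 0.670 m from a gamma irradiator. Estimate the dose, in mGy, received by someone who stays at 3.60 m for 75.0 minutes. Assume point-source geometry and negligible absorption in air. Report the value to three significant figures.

Intensity scales as (d₁/d₂)², so rate at 3.60 m:
160 × (0.670/3.60)² = 160 × 0.03464 = 5.542 mGy/h.
Dose = rate × time = 5.542 mGy/h × 1.250 h = 6.928 mGy.

6.93 mGy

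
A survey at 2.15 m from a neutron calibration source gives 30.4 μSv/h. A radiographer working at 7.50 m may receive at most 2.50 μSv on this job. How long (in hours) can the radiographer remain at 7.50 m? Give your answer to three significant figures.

1.00 h

Using I₁d₁² = I₂d₂², rate at 7.50 m:
(2.15/7.50)² = 0.08218, so 30.4 × 0.08218 = 2.498 μSv/h.
Stay time = 2.50 μSv ÷ 2.498 μSv/h = 1.001 h.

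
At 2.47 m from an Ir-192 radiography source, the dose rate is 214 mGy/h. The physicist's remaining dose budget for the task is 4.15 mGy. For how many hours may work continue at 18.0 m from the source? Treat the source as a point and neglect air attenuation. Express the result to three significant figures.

Since intensity falls as 1/r², rate at 18.0 m:
214 × (2.47/18.0)² = 214 × 0.01883 = 4.030 mGy/h.
Stay time = 4.15 mGy ÷ 4.030 mGy/h = 1.030 h.

1.03 h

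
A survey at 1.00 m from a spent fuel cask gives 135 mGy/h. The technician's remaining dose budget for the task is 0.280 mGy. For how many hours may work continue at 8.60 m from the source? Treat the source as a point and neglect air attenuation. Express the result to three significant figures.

0.153 h

By the inverse-square law, rate at 8.60 m:
(1.00/8.60)² = 0.01352, so 135 × 0.01352 = 1.825 mGy/h.
Stay time = 0.280 mGy ÷ 1.825 mGy/h = 0.1534 h.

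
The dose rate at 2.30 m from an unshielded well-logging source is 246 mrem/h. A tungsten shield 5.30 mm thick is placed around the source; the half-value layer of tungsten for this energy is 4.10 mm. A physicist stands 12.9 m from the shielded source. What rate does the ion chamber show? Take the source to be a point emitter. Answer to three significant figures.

Distance alone: 246 × (2.30/12.9)² = 246 × 0.03179 = 7.820 mrem/h.
Shield: 5.30/4.10 = 1.293 half-value layers → attenuation 2^(−1.293) = 0.4081.
Combined: 7.820 × 0.4081 = 3.191 mrem/h.

3.19 mrem/h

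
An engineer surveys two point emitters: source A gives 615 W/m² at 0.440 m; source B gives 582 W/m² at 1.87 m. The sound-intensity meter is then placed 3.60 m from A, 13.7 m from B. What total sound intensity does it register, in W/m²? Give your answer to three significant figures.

20.0 W/m²

By superposition, sum each source's inverse-square contribution:
A: 615 × (0.440/3.60)² = 9.187 W/m²
B: 582 × (1.87/13.7)² = 10.84 W/m²
Total = 9.187 + 10.84 = 20.03 W/m².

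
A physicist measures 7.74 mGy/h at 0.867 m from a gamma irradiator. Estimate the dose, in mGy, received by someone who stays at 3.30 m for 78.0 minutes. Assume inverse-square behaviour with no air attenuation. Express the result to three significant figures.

0.695 mGy

By the inverse-square law, rate at 3.30 m:
(0.867/3.30)² = 0.06903, so 7.74 × 0.06903 = 0.5343 mGy/h.
Dose = rate × time = 0.5343 mGy/h × 1.300 h = 0.6946 mGy.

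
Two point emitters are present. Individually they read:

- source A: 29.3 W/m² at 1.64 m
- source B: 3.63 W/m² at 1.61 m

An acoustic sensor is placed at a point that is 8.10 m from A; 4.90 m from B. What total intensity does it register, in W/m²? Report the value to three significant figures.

1.59 W/m²

By superposition, sum each source's inverse-square contribution:
A: 29.3 × (1.64/8.10)² = 1.201 W/m²
B: 3.63 × (1.61/4.90)² = 0.3919 W/m²
Total = 1.201 + 0.3919 = 1.593 W/m².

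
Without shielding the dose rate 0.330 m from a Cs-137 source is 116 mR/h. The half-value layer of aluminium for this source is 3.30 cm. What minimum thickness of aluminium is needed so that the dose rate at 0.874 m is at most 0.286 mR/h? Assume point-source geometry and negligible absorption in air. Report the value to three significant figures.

19.3 cm

At 0.874 m, distance alone gives 116 × (0.330/0.874)² = 116 × 0.1426 = 16.54 mR/h.
Further attenuation needed: 16.54/0.286 = 57.83.
n = log₂(57.83) = 5.854 half-value layers.
Thickness = 5.854 × 3.30 cm = 19.32 cm.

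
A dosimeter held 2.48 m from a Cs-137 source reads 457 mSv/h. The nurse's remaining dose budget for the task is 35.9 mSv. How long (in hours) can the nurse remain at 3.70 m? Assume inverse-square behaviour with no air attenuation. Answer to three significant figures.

Intensity scales as (d₁/d₂)², so rate at 3.70 m:
457 × (2.48/3.70)² = 457 × 0.4493 = 205.3 mSv/h.
Stay time = 35.9 mSv ÷ 205.3 mSv/h = 0.1749 h.

0.175 h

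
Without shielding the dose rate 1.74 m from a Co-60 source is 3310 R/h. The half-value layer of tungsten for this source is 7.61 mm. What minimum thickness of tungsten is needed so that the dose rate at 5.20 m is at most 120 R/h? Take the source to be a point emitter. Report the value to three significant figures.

12.4 mm

At 5.20 m, distance alone gives 3310 × (1.74/5.20)² = 3310 × 0.1120 = 370.7 R/h.
Further attenuation needed: 370.7/120 = 3.089.
n = log₂(3.089) = 1.627 half-value layers.
Thickness = 1.627 × 7.61 mm = 12.38 mm.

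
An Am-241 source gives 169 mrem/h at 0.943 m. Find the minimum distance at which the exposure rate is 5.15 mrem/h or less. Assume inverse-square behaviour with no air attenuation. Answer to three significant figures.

5.40 m

Intensity scales as (d₁/d₂)², so d₂ = d₁·√(I₁/I₂).
I₁/I₂ = 169/5.15 = 32.82, so d₂ = 0.943 × √32.82 = 5.402 m.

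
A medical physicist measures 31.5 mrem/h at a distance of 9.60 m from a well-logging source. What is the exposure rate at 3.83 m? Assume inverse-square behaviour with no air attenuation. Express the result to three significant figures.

198 mrem/h

Intensity scales as (d₁/d₂)², so the rate at 3.83 m is
31.5 × (9.60/3.83)² = 31.5 × 6.283 = 197.9 mrem/h.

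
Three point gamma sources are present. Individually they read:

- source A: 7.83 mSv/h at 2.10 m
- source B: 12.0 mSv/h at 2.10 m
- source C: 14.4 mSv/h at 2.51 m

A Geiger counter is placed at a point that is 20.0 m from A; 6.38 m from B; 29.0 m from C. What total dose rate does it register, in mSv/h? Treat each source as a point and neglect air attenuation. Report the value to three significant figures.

Each source contributes Iᵢ·(dᵢ/rᵢ)²; contributions add.
A: 7.83 × (2.10/20.0)² = 0.08633 mSv/h
B: 12.0 × (2.10/6.38)² = 1.300 mSv/h
C: 14.4 × (2.51/29.0)² = 0.1079 mSv/h
Total = 0.08633 + 1.300 + 0.1079 = 1.494 mSv/h.

1.49 mSv/h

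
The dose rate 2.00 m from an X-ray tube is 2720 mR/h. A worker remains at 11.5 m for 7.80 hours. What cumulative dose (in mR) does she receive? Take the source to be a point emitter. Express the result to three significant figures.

642 mR

Applying the 1/r² law, rate at 11.5 m:
(2.00/11.5)² = 0.03025, so 2720 × 0.03025 = 82.28 mR/h.
Dose = rate × time = 82.28 mR/h × 7.800 h = 641.8 mR.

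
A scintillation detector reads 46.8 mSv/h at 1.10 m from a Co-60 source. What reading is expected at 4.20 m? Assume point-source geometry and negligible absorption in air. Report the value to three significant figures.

3.21 mSv/h

By the inverse-square law, the rate at 4.20 m is
46.8 × (1.10/4.20)² = 46.8 × 0.06859 = 3.210 mSv/h.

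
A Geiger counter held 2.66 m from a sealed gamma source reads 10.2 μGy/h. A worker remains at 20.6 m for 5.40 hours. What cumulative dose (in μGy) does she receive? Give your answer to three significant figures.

0.918 μGy

Intensity scales as (d₁/d₂)², so rate at 20.6 m:
10.2 × (2.66/20.6)² = 10.2 × 0.01667 = 0.1700 μGy/h.
Dose = rate × time = 0.1700 μGy/h × 5.400 h = 0.9180 μGy.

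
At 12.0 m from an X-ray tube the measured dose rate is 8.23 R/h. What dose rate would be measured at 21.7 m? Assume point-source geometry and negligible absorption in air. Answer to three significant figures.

2.52 R/h

Applying the 1/r² law, scaling from 12.0 m to 21.7 m:
8.23 × (12.0/21.7)² = 8.23 × 0.3058 = 2.517 R/h.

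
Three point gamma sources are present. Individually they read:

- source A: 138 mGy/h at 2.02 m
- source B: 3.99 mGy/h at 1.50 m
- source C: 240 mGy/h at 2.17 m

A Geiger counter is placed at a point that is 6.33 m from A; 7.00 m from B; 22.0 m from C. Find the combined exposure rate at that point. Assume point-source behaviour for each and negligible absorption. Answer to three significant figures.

16.6 mGy/h

Each source contributes Iᵢ·(dᵢ/rᵢ)²; contributions add.
A: 138 × (2.02/6.33)² = 14.05 mGy/h
B: 3.99 × (1.50/7.00)² = 0.1832 mGy/h
C: 240 × (2.17/22.0)² = 2.335 mGy/h
Total = 14.05 + 0.1832 + 2.335 = 16.57 mGy/h.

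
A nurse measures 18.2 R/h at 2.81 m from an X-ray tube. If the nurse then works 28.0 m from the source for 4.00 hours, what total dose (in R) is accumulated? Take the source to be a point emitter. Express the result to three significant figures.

Intensity scales as (d₁/d₂)², so rate at 28.0 m:
18.2 × (2.81/28.0)² = 18.2 × 0.01007 = 0.1833 R/h.
Dose = rate × time = 0.1833 R/h × 4.000 h = 0.7332 R.

0.733 R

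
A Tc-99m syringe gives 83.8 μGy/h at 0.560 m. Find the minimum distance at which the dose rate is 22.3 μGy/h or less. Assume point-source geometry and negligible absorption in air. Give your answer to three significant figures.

1.09 m

Since intensity falls as 1/r², d₂ = d₁·√(I₁/I₂).
I₁/I₂ = 83.8/22.3 = 3.758, so d₂ = 0.560 × √3.758 = 1.086 m.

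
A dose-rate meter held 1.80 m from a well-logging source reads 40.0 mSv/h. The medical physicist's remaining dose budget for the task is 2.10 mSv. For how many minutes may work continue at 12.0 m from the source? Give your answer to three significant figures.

Using I₁d₁² = I₂d₂², rate at 12.0 m:
(1.80/12.0)² = 0.02250, so 40.0 × 0.02250 = 0.9000 mSv/h.
Stay time = 2.10 mSv ÷ 0.9000 mSv/h = 2.333 h = 140.0 min.

140 min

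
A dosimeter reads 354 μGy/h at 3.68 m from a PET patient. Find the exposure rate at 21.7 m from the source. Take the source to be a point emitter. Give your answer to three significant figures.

Using I₁d₁² = I₂d₂², the rate at 21.7 m is
(3.68/21.7)² = 0.02876, so 354 × 0.02876 = 10.18 μGy/h.

10.2 μGy/h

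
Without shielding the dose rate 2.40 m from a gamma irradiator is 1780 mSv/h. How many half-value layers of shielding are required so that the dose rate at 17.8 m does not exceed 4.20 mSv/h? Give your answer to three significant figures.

At 17.8 m, distance alone gives (2.40/17.8)² = 0.01818, so 1780 × 0.01818 = 32.36 mSv/h.
Further attenuation needed: 32.36/4.20 = 7.705.
n = log₂(7.705) = 2.946 half-value layers.

2.95 half-value layers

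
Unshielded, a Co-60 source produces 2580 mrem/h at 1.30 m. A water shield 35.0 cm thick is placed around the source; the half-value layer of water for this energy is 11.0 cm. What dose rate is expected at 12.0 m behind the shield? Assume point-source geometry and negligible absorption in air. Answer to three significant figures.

3.34 mrem/h

Distance alone: (1.30/12.0)² = 0.01174, so 2580 × 0.01174 = 30.29 mrem/h.
Shield: 35.0/11.0 = 3.182 half-value layers → attenuation 2^(−3.182) = 0.1102.
Combined: 30.29 × 0.1102 = 3.338 mrem/h.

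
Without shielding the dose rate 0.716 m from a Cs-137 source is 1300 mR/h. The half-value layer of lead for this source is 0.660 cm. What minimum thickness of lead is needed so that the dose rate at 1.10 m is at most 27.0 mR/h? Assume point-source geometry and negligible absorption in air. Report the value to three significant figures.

At 1.10 m, distance alone gives (0.716/1.10)² = 0.4237, so 1300 × 0.4237 = 550.8 mR/h.
Further attenuation needed: 550.8/27.0 = 20.40.
n = log₂(20.40) = 4.350 half-value layers.
Thickness = 4.350 × 0.660 cm = 2.871 cm.

2.87 cm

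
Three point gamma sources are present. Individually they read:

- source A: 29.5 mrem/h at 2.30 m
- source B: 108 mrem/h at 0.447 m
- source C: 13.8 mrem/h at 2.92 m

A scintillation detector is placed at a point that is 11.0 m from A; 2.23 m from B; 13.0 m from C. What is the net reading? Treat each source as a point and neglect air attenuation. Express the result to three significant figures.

6.33 mrem/h

By superposition, sum each source's inverse-square contribution:
A: 29.5 × (2.30/11.0)² = 1.290 mrem/h
B: 108 × (0.447/2.23)² = 4.339 mrem/h
C: 13.8 × (2.92/13.0)² = 0.6962 mrem/h
Total = 1.290 + 4.339 + 0.6962 = 6.325 mrem/h.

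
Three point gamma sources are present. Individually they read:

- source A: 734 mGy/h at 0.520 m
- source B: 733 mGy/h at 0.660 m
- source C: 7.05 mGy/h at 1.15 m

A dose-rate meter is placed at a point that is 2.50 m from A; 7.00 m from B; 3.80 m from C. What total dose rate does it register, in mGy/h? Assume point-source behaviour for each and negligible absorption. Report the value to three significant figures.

38.9 mGy/h

By superposition, sum each source's inverse-square contribution:
A: 734 × (0.520/2.50)² = 31.76 mGy/h
B: 733 × (0.660/7.00)² = 6.516 mGy/h
C: 7.05 × (1.15/3.80)² = 0.6457 mGy/h
Total = 31.76 + 6.516 + 0.6457 = 38.92 mGy/h.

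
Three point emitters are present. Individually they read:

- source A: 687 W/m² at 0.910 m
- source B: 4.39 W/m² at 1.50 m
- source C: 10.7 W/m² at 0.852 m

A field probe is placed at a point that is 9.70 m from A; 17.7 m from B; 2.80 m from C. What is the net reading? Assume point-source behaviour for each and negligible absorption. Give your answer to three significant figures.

7.07 W/m²

By superposition, sum each source's inverse-square contribution:
A: 687 × (0.910/9.70)² = 6.046 W/m²
B: 4.39 × (1.50/17.7)² = 0.03153 W/m²
C: 10.7 × (0.852/2.80)² = 0.9907 W/m²
Total = 6.046 + 0.03153 + 0.9907 = 7.068 W/m².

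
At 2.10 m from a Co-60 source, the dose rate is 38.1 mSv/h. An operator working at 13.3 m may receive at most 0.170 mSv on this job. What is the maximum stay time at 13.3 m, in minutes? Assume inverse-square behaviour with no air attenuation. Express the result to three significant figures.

Using I₁d₁² = I₂d₂², rate at 13.3 m:
(2.10/13.3)² = 0.02493, so 38.1 × 0.02493 = 0.9498 mSv/h.
Stay time = 0.170 mSv ÷ 0.9498 mSv/h = 0.1790 h = 10.74 min.

10.7 min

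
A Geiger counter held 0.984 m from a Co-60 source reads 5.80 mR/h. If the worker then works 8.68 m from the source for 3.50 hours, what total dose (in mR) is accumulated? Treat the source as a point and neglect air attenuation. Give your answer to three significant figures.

By the inverse-square law, rate at 8.68 m:
(0.984/8.68)² = 0.01285, so 5.80 × 0.01285 = 0.07453 mR/h.
Dose = rate × time = 0.07453 mR/h × 3.500 h = 0.2609 mR.

0.261 mR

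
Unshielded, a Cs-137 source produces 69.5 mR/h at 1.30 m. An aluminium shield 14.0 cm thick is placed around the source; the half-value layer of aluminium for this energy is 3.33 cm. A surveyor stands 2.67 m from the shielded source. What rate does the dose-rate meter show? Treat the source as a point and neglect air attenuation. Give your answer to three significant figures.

Distance alone: (1.30/2.67)² = 0.2371, so 69.5 × 0.2371 = 16.48 mR/h.
Shield: 14.0/3.33 = 4.204 half-value layers → attenuation 2^(−4.204) = 0.05426.
Combined: 16.48 × 0.05426 = 0.8942 mR/h.

0.894 mR/h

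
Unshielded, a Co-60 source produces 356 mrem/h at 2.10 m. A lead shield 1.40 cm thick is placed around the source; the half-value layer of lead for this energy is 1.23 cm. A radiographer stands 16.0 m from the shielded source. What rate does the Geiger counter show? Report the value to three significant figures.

Distance alone: (2.10/16.0)² = 0.01723, so 356 × 0.01723 = 6.134 mrem/h.
Shield: 1.40/1.23 = 1.138 half-value layers → attenuation 2^(−1.138) = 0.4544.
Combined: 6.134 × 0.4544 = 2.787 mrem/h.

2.79 mrem/h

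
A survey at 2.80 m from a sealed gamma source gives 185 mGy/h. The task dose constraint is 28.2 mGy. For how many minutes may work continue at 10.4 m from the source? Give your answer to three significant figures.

Intensity scales as (d₁/d₂)², so rate at 10.4 m:
185 × (2.80/10.4)² = 185 × 0.07249 = 13.41 mGy/h.
Stay time = 28.2 mGy ÷ 13.41 mGy/h = 2.103 h = 126.2 min.

126 min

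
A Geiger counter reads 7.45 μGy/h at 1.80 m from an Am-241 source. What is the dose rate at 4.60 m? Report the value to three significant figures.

1.14 μGy/h

Since intensity falls as 1/r², the rate at 4.60 m is
(1.80/4.60)² = 0.1531, so 7.45 × 0.1531 = 1.141 μGy/h.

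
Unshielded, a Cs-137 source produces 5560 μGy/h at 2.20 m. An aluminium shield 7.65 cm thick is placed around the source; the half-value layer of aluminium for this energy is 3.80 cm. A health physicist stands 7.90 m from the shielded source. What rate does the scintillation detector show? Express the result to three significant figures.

107 μGy/h

Distance alone: 5560 × (2.20/7.90)² = 5560 × 0.07755 = 431.2 μGy/h.
Shield: 7.65/3.80 = 2.013 half-value layers → attenuation 2^(−2.013) = 0.2478.
Combined: 431.2 × 0.2478 = 106.9 μGy/h.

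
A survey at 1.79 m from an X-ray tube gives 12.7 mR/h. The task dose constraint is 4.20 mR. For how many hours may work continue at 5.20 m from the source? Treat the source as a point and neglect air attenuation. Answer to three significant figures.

Since intensity falls as 1/r², rate at 5.20 m:
12.7 × (1.79/5.20)² = 12.7 × 0.1185 = 1.505 mR/h.
Stay time = 4.20 mR ÷ 1.505 mR/h = 2.791 h.

2.79 h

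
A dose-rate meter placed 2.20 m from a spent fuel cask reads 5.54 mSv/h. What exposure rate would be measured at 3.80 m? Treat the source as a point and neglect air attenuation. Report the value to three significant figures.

Applying the 1/r² law, scaling from 2.20 m to 3.80 m:
(2.20/3.80)² = 0.3352, so 5.54 × 0.3352 = 1.857 mSv/h.

1.86 mSv/h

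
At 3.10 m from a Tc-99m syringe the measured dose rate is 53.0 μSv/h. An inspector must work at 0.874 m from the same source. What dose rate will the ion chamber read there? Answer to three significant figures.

By the inverse-square law, scaling from 3.10 m to 0.874 m:
(3.10/0.874)² = 12.58, so 53.0 × 12.58 = 666.7 μSv/h.

667 μSv/h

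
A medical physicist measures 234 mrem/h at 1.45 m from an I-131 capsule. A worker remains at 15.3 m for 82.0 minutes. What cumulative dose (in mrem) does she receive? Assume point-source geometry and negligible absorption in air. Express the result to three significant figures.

2.87 mrem

Intensity scales as (d₁/d₂)², so rate at 15.3 m:
(1.45/15.3)² = 0.008982, so 234 × 0.008982 = 2.102 mrem/h.
Dose = rate × time = 2.102 mrem/h × 1.367 h = 2.873 mrem.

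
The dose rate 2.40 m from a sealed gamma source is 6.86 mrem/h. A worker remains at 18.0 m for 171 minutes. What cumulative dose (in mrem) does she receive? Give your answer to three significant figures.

Applying the 1/r² law, rate at 18.0 m:
(2.40/18.0)² = 0.01778, so 6.86 × 0.01778 = 0.1220 mrem/h.
Dose = rate × time = 0.1220 mrem/h × 2.850 h = 0.3477 mrem.

0.348 mrem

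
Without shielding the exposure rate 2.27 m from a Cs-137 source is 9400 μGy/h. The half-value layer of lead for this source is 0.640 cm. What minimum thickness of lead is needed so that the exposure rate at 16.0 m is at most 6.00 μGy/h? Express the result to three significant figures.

At 16.0 m, distance alone gives (2.27/16.0)² = 0.02013, so 9400 × 0.02013 = 189.2 μGy/h.
Further attenuation needed: 189.2/6.00 = 31.53.
n = log₂(31.53) = 4.979 half-value layers.
Thickness = 4.979 × 0.640 cm = 3.187 cm.

3.19 cm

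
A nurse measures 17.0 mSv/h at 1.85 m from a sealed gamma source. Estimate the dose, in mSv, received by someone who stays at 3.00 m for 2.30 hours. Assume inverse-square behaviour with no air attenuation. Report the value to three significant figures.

Using I₁d₁² = I₂d₂², rate at 3.00 m:
17.0 × (1.85/3.00)² = 17.0 × 0.3803 = 6.465 mSv/h.
Dose = rate × time = 6.465 mSv/h × 2.300 h = 14.87 mSv.

14.9 mSv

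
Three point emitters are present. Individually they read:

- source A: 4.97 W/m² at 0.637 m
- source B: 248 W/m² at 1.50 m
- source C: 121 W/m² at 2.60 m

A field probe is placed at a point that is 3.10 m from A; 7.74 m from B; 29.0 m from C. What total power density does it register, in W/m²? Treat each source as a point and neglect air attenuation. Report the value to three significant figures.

Each source contributes Iᵢ·(dᵢ/rᵢ)²; contributions add.
A: 4.97 × (0.637/3.10)² = 0.2099 W/m²
B: 248 × (1.50/7.74)² = 9.314 W/m²
C: 121 × (2.60/29.0)² = 0.9726 W/m²
Total = 0.2099 + 9.314 + 0.9726 = 10.50 W/m².

10.5 W/m²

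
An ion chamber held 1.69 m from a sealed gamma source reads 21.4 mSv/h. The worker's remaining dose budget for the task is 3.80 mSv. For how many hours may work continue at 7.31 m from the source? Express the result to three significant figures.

3.32 h

By the inverse-square law, rate at 7.31 m:
21.4 × (1.69/7.31)² = 21.4 × 0.05345 = 1.144 mSv/h.
Stay time = 3.80 mSv ÷ 1.144 mSv/h = 3.322 h.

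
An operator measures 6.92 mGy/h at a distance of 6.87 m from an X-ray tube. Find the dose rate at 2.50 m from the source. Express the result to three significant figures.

52.3 mGy/h

By the inverse-square law, the rate at 2.50 m is
6.92 × (6.87/2.50)² = 6.92 × 7.552 = 52.26 mGy/h.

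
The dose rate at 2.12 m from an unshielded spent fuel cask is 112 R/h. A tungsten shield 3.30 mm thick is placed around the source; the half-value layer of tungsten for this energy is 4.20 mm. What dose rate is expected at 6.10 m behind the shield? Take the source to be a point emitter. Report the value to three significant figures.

7.85 R/h

Distance alone: 112 × (2.12/6.10)² = 112 × 0.1208 = 13.53 R/h.
Shield: 3.30/4.20 = 0.7857 half-value layers → attenuation 2^(−0.7857) = 0.5801.
Combined: 13.53 × 0.5801 = 7.849 R/h.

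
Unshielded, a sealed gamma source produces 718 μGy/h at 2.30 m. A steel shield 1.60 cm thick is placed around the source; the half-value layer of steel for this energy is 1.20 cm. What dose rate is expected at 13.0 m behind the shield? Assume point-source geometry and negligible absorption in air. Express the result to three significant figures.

8.92 μGy/h

Distance alone: (2.30/13.0)² = 0.03130, so 718 × 0.03130 = 22.47 μGy/h.
Shield: 1.60/1.20 = 1.333 half-value layers → attenuation 2^(−1.333) = 0.3969.
Combined: 22.47 × 0.3969 = 8.918 μGy/h.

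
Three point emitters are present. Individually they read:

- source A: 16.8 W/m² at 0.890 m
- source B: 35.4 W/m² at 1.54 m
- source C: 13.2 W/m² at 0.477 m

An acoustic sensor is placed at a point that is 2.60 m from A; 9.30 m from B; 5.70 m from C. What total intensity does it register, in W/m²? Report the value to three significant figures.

3.03 W/m²

Each source contributes Iᵢ·(dᵢ/rᵢ)²; contributions add.
A: 16.8 × (0.890/2.60)² = 1.969 W/m²
B: 35.4 × (1.54/9.30)² = 0.9707 W/m²
C: 13.2 × (0.477/5.70)² = 0.09244 W/m²
Total = 1.969 + 0.9707 + 0.09244 = 3.032 W/m².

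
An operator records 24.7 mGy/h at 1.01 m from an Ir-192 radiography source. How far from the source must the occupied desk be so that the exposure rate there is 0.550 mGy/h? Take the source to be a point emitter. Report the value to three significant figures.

6.77 m

Intensity scales as (d₁/d₂)², so d₂ = d₁·√(I₁/I₂).
I₁/I₂ = 24.7/0.550 = 44.91, so d₂ = 1.01 × √44.91 = 6.769 m.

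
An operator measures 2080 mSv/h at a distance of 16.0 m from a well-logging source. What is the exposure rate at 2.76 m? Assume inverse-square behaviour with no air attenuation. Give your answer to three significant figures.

69900 mSv/h

By the inverse-square law, the rate at 2.76 m is
2080 × (16.0/2.76)² = 2080 × 33.61 = 69910 mSv/h.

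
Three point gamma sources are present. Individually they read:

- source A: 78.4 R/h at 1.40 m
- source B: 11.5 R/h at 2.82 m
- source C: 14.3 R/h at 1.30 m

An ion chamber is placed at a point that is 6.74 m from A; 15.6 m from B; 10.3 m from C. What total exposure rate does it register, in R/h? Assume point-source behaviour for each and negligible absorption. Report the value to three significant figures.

By superposition, sum each source's inverse-square contribution:
A: 78.4 × (1.40/6.74)² = 3.383 R/h
B: 11.5 × (2.82/15.6)² = 0.3758 R/h
C: 14.3 × (1.30/10.3)² = 0.2278 R/h
Total = 3.383 + 0.3758 + 0.2278 = 3.987 R/h.

3.99 R/h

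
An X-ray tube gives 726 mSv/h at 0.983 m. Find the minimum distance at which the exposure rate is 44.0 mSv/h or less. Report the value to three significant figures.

3.99 m

Since intensity falls as 1/r², d₂ = d₁·√(I₁/I₂).
I₁/I₂ = 726/44.0 = 16.50, so d₂ = 0.983 × √16.50 = 3.993 m.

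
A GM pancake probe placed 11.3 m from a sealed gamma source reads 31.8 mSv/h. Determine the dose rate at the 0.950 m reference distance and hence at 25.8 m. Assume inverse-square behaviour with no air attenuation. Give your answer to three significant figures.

Applying the 1/r² law,
At 0.950 m: (11.3/0.950)² = 141.5, so 31.8 × 141.5 = 4500 mSv/h
At 25.8 m: (0.950/25.8)² = 0.001356, so 4500 × 0.001356 = 6.102 mSv/h.

4500 mSv/h; 6.10 mSv/h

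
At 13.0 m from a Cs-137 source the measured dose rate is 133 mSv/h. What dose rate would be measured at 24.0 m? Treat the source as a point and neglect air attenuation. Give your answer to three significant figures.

39.0 mSv/h

Intensity scales as (d₁/d₂)², so scaling from 13.0 m to 24.0 m:
(13.0/24.0)² = 0.2934, so 133 × 0.2934 = 39.02 mSv/h.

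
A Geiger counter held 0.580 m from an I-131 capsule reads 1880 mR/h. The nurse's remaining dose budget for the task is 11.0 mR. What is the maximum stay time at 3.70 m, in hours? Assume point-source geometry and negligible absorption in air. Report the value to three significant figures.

Intensity scales as (d₁/d₂)², so rate at 3.70 m:
1880 × (0.580/3.70)² = 1880 × 0.02457 = 46.19 mR/h.
Stay time = 11.0 mR ÷ 46.19 mR/h = 0.2381 h.

0.238 h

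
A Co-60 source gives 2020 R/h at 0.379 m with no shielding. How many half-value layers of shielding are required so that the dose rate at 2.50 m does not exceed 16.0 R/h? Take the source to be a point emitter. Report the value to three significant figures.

At 2.50 m, distance alone gives 2020 × (0.379/2.50)² = 2020 × 0.02298 = 46.42 R/h.
Further attenuation needed: 46.42/16.0 = 2.901.
n = log₂(2.901) = 1.537 half-value layers.

1.54 half-value layers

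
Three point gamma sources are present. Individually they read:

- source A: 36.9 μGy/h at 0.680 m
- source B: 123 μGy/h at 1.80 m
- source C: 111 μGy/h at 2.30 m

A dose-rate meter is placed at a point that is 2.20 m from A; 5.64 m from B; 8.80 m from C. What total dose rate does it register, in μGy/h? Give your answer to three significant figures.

23.6 μGy/h

Each source contributes Iᵢ·(dᵢ/rᵢ)²; contributions add.
A: 36.9 × (0.680/2.20)² = 3.525 μGy/h
B: 123 × (1.80/5.64)² = 12.53 μGy/h
C: 111 × (2.30/8.80)² = 7.583 μGy/h
Total = 3.525 + 12.53 + 7.583 = 23.64 μGy/h.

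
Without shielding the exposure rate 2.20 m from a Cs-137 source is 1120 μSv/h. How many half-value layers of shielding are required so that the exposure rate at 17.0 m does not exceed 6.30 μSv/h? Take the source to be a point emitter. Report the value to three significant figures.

1.57 half-value layers

At 17.0 m, distance alone gives (2.20/17.0)² = 0.01675, so 1120 × 0.01675 = 18.76 μSv/h.
Further attenuation needed: 18.76/6.30 = 2.978.
n = log₂(2.978) = 1.574 half-value layers.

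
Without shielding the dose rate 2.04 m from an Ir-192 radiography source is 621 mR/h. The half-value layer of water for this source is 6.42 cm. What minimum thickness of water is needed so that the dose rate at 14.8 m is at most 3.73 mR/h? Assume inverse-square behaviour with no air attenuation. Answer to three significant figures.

10.7 cm

At 14.8 m, distance alone gives 621 × (2.04/14.8)² = 621 × 0.01900 = 11.80 mR/h.
Further attenuation needed: 11.80/3.73 = 3.164.
n = log₂(3.164) = 1.662 half-value layers.
Thickness = 1.662 × 6.42 cm = 10.67 cm.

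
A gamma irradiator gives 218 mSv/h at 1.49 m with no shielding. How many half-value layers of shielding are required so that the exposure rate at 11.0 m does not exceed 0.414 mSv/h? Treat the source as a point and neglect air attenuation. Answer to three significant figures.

At 11.0 m, distance alone gives 218 × (1.49/11.0)² = 218 × 0.01835 = 4.000 mSv/h.
Further attenuation needed: 4.000/0.414 = 9.662.
n = log₂(9.662) = 3.272 half-value layers.

3.27 half-value layers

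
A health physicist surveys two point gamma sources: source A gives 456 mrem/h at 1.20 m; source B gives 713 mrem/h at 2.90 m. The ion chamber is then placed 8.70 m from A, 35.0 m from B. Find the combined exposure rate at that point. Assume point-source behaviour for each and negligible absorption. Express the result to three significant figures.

By superposition, sum each source's inverse-square contribution:
A: 456 × (1.20/8.70)² = 8.675 mrem/h
B: 713 × (2.90/35.0)² = 4.895 mrem/h
Total = 8.675 + 4.895 = 13.57 mrem/h.

13.6 mrem/h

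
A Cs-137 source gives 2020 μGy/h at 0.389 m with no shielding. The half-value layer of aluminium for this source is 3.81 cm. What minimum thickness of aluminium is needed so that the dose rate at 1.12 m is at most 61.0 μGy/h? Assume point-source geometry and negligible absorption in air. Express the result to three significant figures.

At 1.12 m, distance alone gives 2020 × (0.389/1.12)² = 2020 × 0.1206 = 243.6 μGy/h.
Further attenuation needed: 243.6/61.0 = 3.993.
n = log₂(3.993) = 1.997 half-value layers.
Thickness = 1.997 × 3.81 cm = 7.609 cm.

7.61 cm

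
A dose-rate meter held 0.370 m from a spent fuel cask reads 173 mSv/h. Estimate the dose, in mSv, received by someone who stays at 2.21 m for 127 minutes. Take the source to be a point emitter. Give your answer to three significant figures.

10.3 mSv

By the inverse-square law, rate at 2.21 m:
(0.370/2.21)² = 0.02803, so 173 × 0.02803 = 4.849 mSv/h.
Dose = rate × time = 4.849 mSv/h × 2.117 h = 10.27 mSv.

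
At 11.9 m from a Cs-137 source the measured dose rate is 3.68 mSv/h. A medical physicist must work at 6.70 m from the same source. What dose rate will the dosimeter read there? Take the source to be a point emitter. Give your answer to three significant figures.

11.6 mSv/h

Using I₁d₁² = I₂d₂², scaling from 11.9 m to 6.70 m:
3.68 × (11.9/6.70)² = 3.68 × 3.155 = 11.61 mSv/h.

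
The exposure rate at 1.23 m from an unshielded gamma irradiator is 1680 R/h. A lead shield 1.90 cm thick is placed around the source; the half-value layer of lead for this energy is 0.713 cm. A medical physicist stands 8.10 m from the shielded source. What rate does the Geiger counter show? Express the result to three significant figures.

6.11 R/h

Distance alone: 1680 × (1.23/8.10)² = 1680 × 0.02306 = 38.74 R/h.
Shield: 1.90/0.713 = 2.665 half-value layers → attenuation 2^(−2.665) = 0.1577.
Combined: 38.74 × 0.1577 = 6.109 R/h.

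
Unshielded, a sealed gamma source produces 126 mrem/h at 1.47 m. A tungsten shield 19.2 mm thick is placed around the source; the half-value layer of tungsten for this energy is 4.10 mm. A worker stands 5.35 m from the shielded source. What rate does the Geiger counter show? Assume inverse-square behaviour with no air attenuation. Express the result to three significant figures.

Distance alone: (1.47/5.35)² = 0.07550, so 126 × 0.07550 = 9.513 mrem/h.
Shield: 19.2/4.10 = 4.683 half-value layers → attenuation 2^(−4.683) = 0.03893.
Combined: 9.513 × 0.03893 = 0.3703 mrem/h.

0.370 mrem/h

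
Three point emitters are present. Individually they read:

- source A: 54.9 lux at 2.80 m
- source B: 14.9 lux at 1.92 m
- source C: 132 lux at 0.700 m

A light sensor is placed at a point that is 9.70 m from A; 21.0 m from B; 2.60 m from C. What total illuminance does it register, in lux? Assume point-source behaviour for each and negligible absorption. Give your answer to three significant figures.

By superposition, sum each source's inverse-square contribution:
A: 54.9 × (2.80/9.70)² = 4.575 lux
B: 14.9 × (1.92/21.0)² = 0.1246 lux
C: 132 × (0.700/2.60)² = 9.568 lux
Total = 4.575 + 0.1246 + 9.568 = 14.27 lux.

14.3 lux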